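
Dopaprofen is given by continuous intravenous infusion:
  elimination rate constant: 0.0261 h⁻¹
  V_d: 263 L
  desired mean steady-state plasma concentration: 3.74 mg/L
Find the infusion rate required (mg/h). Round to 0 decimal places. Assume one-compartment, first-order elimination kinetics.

CL = k × Vd = 0.02610 × 263 = 6.864 L/h
At steady state, infusion rate R₀ = Css × CL = 3.74 × 6.864 = 25.67 mg/h

26 mg/h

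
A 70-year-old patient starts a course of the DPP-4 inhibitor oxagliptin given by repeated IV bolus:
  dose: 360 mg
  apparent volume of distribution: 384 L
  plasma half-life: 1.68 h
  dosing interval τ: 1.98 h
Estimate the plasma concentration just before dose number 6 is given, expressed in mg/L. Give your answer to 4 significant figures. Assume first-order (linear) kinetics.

C₀ per dose = Dose / Vd = 360 / 384 = 0.9375 mg/L
k = ln2 / t½ = 0.693147 / 1.68 = 0.4126 h⁻¹
Fraction remaining after one interval: r = e^(−kτ) = e^(−0.4126 × 1.98) = 0.4418
Before dose 6, 5 doses have been given (aged 1τ, 2τ, 3τ, 4τ, 5τ).
C_trough = C₀ × (r + r² + … + r^5) = C₀ × r(1−r^5)/(1−r)
        = 0.9375 × 0.4418 × (1 − 0.01683) / (1 − 0.4418) = 0.7295 mg/L

0.7295 mg/L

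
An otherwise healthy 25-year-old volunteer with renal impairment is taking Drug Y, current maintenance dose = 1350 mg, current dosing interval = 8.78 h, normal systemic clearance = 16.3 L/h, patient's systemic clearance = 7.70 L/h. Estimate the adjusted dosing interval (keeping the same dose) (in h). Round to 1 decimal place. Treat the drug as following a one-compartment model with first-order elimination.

18.6 h

To keep the same average steady-state level, dosing rate must scale with clearance.
CL ratio = 7.70 / 16.3 = 0.4724
New interval (same dose) = 8.78 / 0.4724 = 18.59 h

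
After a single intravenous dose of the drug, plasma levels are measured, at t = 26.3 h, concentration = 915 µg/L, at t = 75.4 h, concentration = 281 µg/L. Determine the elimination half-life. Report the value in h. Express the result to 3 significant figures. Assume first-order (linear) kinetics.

28.8 h

k = ln(C₁/C₂) / (t₂ − t₁) = ln(915/281) / (75.4 − 26.3)
  = 1.181 / 49.10 = 0.02405 h⁻¹
t½ = ln2 / k = 0.693147 / 0.02405 = 28.82 h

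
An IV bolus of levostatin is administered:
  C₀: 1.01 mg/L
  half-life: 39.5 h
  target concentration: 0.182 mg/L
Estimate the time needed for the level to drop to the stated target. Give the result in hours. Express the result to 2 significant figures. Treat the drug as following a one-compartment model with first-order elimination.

98 h

k = ln2 / t½ = 0.693147 / 39.5 = 0.01755 h⁻¹
t = ln(C₀ / C) / k = ln(1.010 / 0.182) / 0.01755
  = ln(5.549) / 0.01755 = 1.714 / 0.01755 = 97.66 h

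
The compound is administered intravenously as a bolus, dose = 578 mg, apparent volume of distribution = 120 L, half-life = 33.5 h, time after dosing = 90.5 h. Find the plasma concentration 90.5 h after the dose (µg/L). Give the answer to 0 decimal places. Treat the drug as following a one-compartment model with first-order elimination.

740 µg/L

C₀ = Dose / Vd = 578.0 / 120 = 4.817 mg/L
k = ln2 / t½ = 0.693147 / 33.5 = 0.02069 h⁻¹
C = C₀ · e^(−k·t) = 4.817 × e^(−0.02069 × 90.5)
  = 4.817 × 0.1537 = 0.7404 mg/L
Convert: 0.7404 mg/L × 1000 = 740.4 µg/L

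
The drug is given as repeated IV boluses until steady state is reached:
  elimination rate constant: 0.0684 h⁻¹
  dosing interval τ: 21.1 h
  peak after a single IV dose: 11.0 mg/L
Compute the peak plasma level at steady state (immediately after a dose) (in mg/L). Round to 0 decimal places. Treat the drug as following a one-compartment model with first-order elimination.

e^(−kτ) = e^(−0.06840 × 21.1) = 0.2362
Accumulation ratio R = 1 / (1 − e^(−kτ)) = 1 / (1 − 0.2362) = 1.309
Steady-state peak = C₀ × R = 11.0 × 1.309 = 14.40 mg/L

14 mg/L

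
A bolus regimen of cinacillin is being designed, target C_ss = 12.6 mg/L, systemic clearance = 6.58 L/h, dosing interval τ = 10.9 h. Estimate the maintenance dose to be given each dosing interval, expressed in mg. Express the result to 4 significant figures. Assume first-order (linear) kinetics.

903.7 mg

At steady state, Dose/τ = Css × CL.
Dose = Css × CL × τ = 12.6 × 6.580 × 10.9 = 903.7 mg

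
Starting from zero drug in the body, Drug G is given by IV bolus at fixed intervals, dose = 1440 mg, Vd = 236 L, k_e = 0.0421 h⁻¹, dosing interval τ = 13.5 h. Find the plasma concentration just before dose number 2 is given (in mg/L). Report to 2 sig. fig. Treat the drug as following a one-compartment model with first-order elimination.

3.5 mg/L

C₀ per dose = Dose / Vd = 1440 / 236 = 6.102 mg/L
Fraction remaining after one interval: r = e^(−kτ) = e^(−0.04210 × 13.5) = 0.5665
Before dose 2, 1 dose has been given (aged 1τ).
C_trough = C₀ × r = 6.102 × 0.5665 = 3.457 mg/L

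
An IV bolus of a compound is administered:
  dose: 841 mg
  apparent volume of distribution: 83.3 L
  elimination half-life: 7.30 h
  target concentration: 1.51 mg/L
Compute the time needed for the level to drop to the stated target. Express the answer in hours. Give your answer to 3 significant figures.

20.0 h

C₀ = Dose / Vd = 841.0 / 83.3 = 10.10 mg/L
k = ln2 / t½ = 0.693147 / 7.30 = 0.09495 h⁻¹
t = ln(C₀ / C) / k = ln(10.10 / 1.51) / 0.09495
  = ln(6.689) / 0.09495 = 1.900 / 0.09495 = 20.01 h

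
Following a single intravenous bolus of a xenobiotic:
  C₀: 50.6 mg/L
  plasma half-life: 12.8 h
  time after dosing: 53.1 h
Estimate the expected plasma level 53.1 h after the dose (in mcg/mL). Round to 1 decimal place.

2.9 mcg/mL

k = ln2 / t½ = 0.693147 / 12.8 = 0.05415 h⁻¹
C = C₀ · e^(−k·t) = 50.60 × e^(−0.05415 × 53.1)
  = 50.60 × 0.05640 = 2.854 mg/L
(2.854 mg/L = 2.854 mcg/mL)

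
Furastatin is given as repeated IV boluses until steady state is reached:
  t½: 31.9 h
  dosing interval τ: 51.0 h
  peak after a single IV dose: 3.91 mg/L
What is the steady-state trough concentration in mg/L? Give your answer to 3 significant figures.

k = ln2 / t½ = 0.693147 / 31.9 = 0.02173 h⁻¹
e^(−kτ) = e^(−0.02173 × 51.0) = 0.3301
Accumulation ratio R = 1 / (1 − e^(−kτ)) = 1 / (1 − 0.3301) = 1.493
Steady-state trough = C₀ × R × e^(−kτ) = 3.91 × 1.493 × 0.3301 = 1.927 mg/L

1.93 mg/L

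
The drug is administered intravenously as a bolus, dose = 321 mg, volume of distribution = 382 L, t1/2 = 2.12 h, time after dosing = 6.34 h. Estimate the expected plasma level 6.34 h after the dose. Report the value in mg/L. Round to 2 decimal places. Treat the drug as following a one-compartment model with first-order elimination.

C₀ = Dose / Vd = 321.0 / 382 = 0.8403 mg/L
k = ln2 / t½ = 0.693147 / 2.12 = 0.3270 h⁻¹
C = C₀ · e^(−k·t) = 0.8403 × e^(−0.3270 × 6.34)
  = 0.8403 × 0.1258 = 0.1057 mg/L

0.11 mg/L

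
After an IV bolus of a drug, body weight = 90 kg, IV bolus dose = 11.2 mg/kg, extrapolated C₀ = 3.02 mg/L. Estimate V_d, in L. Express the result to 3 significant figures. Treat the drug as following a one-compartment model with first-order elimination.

Dose = 11.2 × 90 = 1008 mg
Vd = Dose / C₀ = 1008 / 3.02 = 333.8 L

334 L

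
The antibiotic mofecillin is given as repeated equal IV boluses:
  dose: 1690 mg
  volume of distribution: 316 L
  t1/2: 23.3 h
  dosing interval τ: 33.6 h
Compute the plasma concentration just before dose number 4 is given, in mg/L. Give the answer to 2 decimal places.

2.96 mg/L

C₀ per dose = Dose / Vd = 1690 / 316 = 5.348 mg/L
k = ln2 / t½ = 0.693147 / 23.3 = 0.02975 h⁻¹
Fraction remaining after one interval: r = e^(−kτ) = e^(−0.02975 × 33.6) = 0.3680
Before dose 4, 3 doses have been given (aged 1τ, 2τ, 3τ).
C_trough = C₀ × (r + r² + … + r^3) = C₀ × r(1−r^3)/(1−r)
        = 5.348 × 0.3680 × (1 − 0.04984) / (1 − 0.3680) = 2.959 mg/L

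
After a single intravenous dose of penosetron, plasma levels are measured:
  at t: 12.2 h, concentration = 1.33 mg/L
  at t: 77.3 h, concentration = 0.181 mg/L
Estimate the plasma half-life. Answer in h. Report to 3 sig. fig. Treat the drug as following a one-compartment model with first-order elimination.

22.6 h

k = ln(C₁/C₂) / (t₂ − t₁) = ln(1.33/0.181) / (77.3 − 12.2)
  = 1.994 / 65.10 = 0.03063 h⁻¹
t½ = ln2 / k = 0.693147 / 0.03063 = 22.63 h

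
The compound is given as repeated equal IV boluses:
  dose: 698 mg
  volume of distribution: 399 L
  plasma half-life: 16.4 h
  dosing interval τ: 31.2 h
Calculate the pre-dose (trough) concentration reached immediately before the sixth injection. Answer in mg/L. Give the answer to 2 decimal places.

0.64 mg/L

C₀ per dose = Dose / Vd = 698 / 399 = 1.749 mg/L
k = ln2 / t½ = 0.693147 / 16.4 = 0.04227 h⁻¹
Fraction remaining after one interval: r = e^(−kτ) = e^(−0.04227 × 31.2) = 0.2674
Before dose 6, 5 doses have been given (aged 1τ, 2τ, 3τ, 4τ, 5τ).
C_trough = C₀ × (r + r² + … + r^5) = C₀ × r(1−r^5)/(1−r)
        = 1.749 × 0.2674 × (1 − 0.001367) / (1 − 0.2674) = 0.6375 mg/L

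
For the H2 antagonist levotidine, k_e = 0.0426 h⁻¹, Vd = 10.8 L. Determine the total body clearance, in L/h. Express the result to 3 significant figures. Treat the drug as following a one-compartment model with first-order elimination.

0.460 L/h

CL = k × Vd = 0.0426 × 10.8 = 0.4601 L/h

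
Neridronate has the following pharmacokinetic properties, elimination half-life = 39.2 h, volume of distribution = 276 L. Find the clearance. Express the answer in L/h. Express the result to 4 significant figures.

4.880 L/h

k = ln2 / t½ = 0.693147 / 39.2 = 0.01768 h⁻¹
CL = k × Vd = 0.01768 × 276 = 4.880 L/h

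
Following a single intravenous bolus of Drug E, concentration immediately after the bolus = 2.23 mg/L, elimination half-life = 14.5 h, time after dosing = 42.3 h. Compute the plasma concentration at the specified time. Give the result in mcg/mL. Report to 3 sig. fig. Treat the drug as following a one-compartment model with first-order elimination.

0.295 mcg/mL

k = ln2 / t½ = 0.693147 / 14.5 = 0.04780 h⁻¹
C = C₀ · e^(−k·t) = 2.230 × e^(−0.04780 × 42.3)
  = 2.230 × 0.1324 = 0.2953 mg/L
(0.2953 mg/L = 0.2953 mcg/mL)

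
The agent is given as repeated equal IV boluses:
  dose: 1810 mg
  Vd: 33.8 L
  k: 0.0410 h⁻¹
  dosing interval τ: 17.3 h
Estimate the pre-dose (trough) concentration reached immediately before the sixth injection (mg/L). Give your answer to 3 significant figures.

50.4 mg/L

C₀ per dose = Dose / Vd = 1810 / 33.8 = 53.55 mg/L
Fraction remaining after one interval: r = e^(−kτ) = e^(−0.04100 × 17.3) = 0.4920
Before dose 6, 5 doses have been given (aged 1τ, 2τ, 3τ, 4τ, 5τ).
C_trough = C₀ × (r + r² + … + r^5) = C₀ × r(1−r^5)/(1−r)
        = 53.55 × 0.4920 × (1 − 0.02883) / (1 − 0.4920) = 50.37 mg/L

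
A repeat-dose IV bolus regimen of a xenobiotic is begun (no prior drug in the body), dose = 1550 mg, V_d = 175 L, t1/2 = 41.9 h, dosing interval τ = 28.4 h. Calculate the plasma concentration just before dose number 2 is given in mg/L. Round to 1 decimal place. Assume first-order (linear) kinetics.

C₀ per dose = Dose / Vd = 1550 / 175 = 8.857 mg/L
k = ln2 / t½ = 0.693147 / 41.9 = 0.01654 h⁻¹
Fraction remaining after one interval: r = e^(−kτ) = e^(−0.01654 × 28.4) = 0.6252
Before dose 2, 1 dose has been given (aged 1τ).
C_trough = C₀ × r = 8.857 × 0.6252 = 5.537 mg/L

5.5 mg/L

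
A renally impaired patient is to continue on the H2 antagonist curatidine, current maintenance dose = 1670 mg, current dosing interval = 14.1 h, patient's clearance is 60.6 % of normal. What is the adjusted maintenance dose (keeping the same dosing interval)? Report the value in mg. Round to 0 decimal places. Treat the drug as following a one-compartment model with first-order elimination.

To keep the same average steady-state level, dosing rate must scale with clearance.
CL ratio = 60.6 / 100 = 0.6060
New dose (same interval) = 1670 × 0.6060 = 1012 mg

1012 mg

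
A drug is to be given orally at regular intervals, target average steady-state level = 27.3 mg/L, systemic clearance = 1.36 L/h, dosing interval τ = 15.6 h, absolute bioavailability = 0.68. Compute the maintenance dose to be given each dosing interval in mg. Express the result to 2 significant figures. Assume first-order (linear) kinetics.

At steady state, F × (Dose/τ) = Css × CL.
Dose = Css × CL × τ / F = 27.3 × 1.360 × 15.6 / 0.68 = 851.8 mg

850 mg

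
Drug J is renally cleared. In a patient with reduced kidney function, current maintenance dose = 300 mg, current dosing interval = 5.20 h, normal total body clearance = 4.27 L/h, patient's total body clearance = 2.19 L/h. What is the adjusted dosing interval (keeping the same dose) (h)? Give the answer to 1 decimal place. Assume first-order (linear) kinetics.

10.1 h

To keep the same average steady-state level, dosing rate must scale with clearance.
CL ratio = 2.19 / 4.27 = 0.5129
New interval (same dose) = 5.20 / 0.5129 = 10.14 h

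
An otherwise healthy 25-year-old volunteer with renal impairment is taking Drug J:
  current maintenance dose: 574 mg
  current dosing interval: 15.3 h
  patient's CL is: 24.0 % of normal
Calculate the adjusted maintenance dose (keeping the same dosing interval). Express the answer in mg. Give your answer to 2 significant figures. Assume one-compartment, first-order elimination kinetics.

To keep the same average steady-state level, dosing rate must scale with clearance.
CL ratio = 24.0 / 100 = 0.2400
New dose (same interval) = 574 × 0.2400 = 137.8 mg

140 mg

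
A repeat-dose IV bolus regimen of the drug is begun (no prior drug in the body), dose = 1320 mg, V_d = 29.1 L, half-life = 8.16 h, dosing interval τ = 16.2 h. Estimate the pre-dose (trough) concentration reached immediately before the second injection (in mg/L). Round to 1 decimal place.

C₀ per dose = Dose / Vd = 1320 / 29.1 = 45.36 mg/L
k = ln2 / t½ = 0.693147 / 8.16 = 0.08494 h⁻¹
Fraction remaining after one interval: r = e^(−kτ) = e^(−0.08494 × 16.2) = 0.2526
Before dose 2, 1 dose has been given (aged 1τ).
C_trough = C₀ × r = 45.36 × 0.2526 = 11.46 mg/L

11.5 mg/L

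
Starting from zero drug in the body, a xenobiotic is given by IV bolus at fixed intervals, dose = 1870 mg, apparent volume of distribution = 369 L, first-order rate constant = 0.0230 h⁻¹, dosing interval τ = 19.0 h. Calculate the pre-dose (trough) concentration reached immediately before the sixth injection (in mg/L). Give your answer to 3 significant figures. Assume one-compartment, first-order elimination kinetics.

C₀ per dose = Dose / Vd = 1870 / 369 = 5.068 mg/L
Fraction remaining after one interval: r = e^(−kτ) = e^(−0.02300 × 19.0) = 0.6460
Before dose 6, 5 doses have been given (aged 1τ, 2τ, 3τ, 4τ, 5τ).
C_trough = C₀ × (r + r² + … + r^5) = C₀ × r(1−r^5)/(1−r)
        = 5.068 × 0.6460 × (1 − 0.1125) / (1 − 0.6460) = 8.208 mg/L

8.21 mg/L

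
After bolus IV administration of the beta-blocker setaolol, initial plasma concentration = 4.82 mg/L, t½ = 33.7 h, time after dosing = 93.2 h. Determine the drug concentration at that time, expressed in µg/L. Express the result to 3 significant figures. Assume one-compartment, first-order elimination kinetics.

k = ln2 / t½ = 0.693147 / 33.7 = 0.02057 h⁻¹
C = C₀ · e^(−k·t) = 4.820 × e^(−0.02057 × 93.2)
  = 4.820 × 0.1470 = 0.7085 mg/L
Convert: 0.7085 mg/L × 1000 = 708.5 µg/L

709 µg/L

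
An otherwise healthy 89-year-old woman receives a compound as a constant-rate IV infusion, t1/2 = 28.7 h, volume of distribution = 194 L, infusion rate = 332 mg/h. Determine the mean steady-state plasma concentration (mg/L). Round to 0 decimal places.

71 mg/L

k = ln2 / t½ = 0.693147 / 28.7 = 0.02415 h⁻¹
CL = k × Vd = 0.02415 × 194 = 4.685 L/h
At steady state Css = R₀ / CL = 332 / 4.685 = 70.86 mg/L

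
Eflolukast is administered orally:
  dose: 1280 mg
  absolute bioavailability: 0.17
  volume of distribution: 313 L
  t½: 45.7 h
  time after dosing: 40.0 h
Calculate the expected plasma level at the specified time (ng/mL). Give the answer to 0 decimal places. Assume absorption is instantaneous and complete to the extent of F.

Amount reaching circulation = F × Dose = 0.17 × 1280 = 217.6 mg
C₀ = F·Dose / Vd = 217.6 / 313 = 0.6952 mg/L
k = ln2 / t½ = 0.693147 / 45.7 = 0.01517 h⁻¹
C = C₀ · e^(−k·t) = 0.6952 × e^(−0.01517 × 40.0)
  = 0.6952 × 0.5451 = 0.3790 mg/L
Convert: 0.3790 mg/L × 1000 = 379.0 ng/mL

379 ng/mL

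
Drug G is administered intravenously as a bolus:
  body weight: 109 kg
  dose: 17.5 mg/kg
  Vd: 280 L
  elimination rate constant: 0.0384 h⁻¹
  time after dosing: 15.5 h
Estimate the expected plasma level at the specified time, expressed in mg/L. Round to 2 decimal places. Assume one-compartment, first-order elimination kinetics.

Total dose = 17.5 × 109 = 1908 mg
C₀ = Dose / Vd = 1908 / 280 = 6.814 mg/L
C = C₀ · e^(−k·t) = 6.814 × e^(−0.03840 × 15.5)
  = 6.814 × 0.5515 = 3.758 mg/L

3.76 mg/L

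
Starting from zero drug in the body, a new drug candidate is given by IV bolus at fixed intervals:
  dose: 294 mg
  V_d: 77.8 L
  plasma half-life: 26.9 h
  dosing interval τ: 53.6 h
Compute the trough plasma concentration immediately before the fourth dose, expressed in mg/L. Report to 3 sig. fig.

1.25 mg/L

C₀ per dose = Dose / Vd = 294 / 77.8 = 3.779 mg/L
k = ln2 / t½ = 0.693147 / 26.9 = 0.02577 h⁻¹
Fraction remaining after one interval: r = e^(−kτ) = e^(−0.02577 × 53.6) = 0.2513
Before dose 4, 3 doses have been given (aged 1τ, 2τ, 3τ).
C_trough = C₀ × (r + r² + … + r^3) = C₀ × r(1−r^3)/(1−r)
        = 3.779 × 0.2513 × (1 − 0.01587) / (1 − 0.2513) = 1.248 mg/L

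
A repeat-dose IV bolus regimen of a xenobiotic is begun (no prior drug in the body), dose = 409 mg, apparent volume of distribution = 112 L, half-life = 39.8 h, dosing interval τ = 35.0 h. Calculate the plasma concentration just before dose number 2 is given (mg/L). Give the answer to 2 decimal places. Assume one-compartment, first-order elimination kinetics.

C₀ per dose = Dose / Vd = 409 / 112 = 3.652 mg/L
k = ln2 / t½ = 0.693147 / 39.8 = 0.01742 h⁻¹
Fraction remaining after one interval: r = e^(−kτ) = e^(−0.01742 × 35.0) = 0.5435
Before dose 2, 1 dose has been given (aged 1τ).
C_trough = C₀ × r = 3.652 × 0.5435 = 1.985 mg/L

1.99 mg/L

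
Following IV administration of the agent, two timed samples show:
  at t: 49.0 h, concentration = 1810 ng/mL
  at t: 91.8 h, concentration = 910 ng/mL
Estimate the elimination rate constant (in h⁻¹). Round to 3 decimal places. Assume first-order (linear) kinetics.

0.016 h⁻¹

k = ln(C₁/C₂) / (t₂ − t₁) = ln(1810/910) / (91.8 − 49.0)
  = 0.6876 / 42.80 = 0.01607 h⁻¹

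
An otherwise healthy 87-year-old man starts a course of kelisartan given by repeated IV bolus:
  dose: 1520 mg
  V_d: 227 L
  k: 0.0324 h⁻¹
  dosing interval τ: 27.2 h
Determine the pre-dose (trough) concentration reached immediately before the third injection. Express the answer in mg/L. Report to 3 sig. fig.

C₀ per dose = Dose / Vd = 1520 / 227 = 6.696 mg/L
Fraction remaining after one interval: r = e^(−kτ) = e^(−0.03240 × 27.2) = 0.4143
Before dose 3, 2 doses have been given (aged 1τ, 2τ).
C_trough = C₀ × (r + r²) = 6.696 × (0.4143 + 0.1716) = 3.923 mg/L

3.92 mg/L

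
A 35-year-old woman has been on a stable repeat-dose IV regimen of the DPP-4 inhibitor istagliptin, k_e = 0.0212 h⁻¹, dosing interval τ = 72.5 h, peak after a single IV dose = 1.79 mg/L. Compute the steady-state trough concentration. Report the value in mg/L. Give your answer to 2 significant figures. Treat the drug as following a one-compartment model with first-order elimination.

0.49 mg/L

e^(−kτ) = e^(−0.02120 × 72.5) = 0.2150
Accumulation ratio R = 1 / (1 − e^(−kτ)) = 1 / (1 − 0.2150) = 1.274
Steady-state trough = C₀ × R × e^(−kτ) = 1.79 × 1.274 × 0.2150 = 0.4903 mg/L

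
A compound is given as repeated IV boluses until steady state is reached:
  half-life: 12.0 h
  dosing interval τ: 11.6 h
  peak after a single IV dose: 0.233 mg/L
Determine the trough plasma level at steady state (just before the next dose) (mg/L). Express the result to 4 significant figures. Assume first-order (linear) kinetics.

k = ln2 / t½ = 0.693147 / 12.0 = 0.05776 h⁻¹
e^(−kτ) = e^(−0.05776 × 11.6) = 0.5117
Accumulation ratio R = 1 / (1 − e^(−kτ)) = 1 / (1 − 0.5117) = 2.048
Steady-state trough = C₀ × R × e^(−kτ) = 0.233 × 2.048 × 0.5117 = 0.2442 mg/L

0.2442 mg/L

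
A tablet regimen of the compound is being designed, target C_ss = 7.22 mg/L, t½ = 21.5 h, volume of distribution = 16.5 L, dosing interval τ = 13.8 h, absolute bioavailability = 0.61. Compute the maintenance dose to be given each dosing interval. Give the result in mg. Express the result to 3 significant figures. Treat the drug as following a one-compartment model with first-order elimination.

86.9 mg

k = ln2 / t½ = 0.693147 / 21.5 = 0.03224 h⁻¹
CL = k × Vd = 0.03224 × 16.5 = 0.5320 L/h
At steady state, F × (Dose/τ) = Css × CL.
Dose = Css × CL × τ / F = 7.22 × 0.5320 × 13.8 / 0.61 = 86.90 mg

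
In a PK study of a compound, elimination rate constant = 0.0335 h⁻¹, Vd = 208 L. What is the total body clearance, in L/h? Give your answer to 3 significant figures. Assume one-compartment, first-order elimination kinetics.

CL = k × Vd = 0.0335 × 208 = 6.968 L/h

6.97 L/h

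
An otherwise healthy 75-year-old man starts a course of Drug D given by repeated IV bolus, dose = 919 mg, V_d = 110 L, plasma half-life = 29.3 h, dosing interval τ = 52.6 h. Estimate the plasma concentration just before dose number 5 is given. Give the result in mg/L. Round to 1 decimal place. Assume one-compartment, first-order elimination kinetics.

3.4 mg/L

C₀ per dose = Dose / Vd = 919 / 110 = 8.355 mg/L
k = ln2 / t½ = 0.693147 / 29.3 = 0.02366 h⁻¹
Fraction remaining after one interval: r = e^(−kτ) = e^(−0.02366 × 52.6) = 0.2881
Before dose 5, 4 doses have been given (aged 1τ, 2τ, 3τ, 4τ).
C_trough = C₀ × (r + r² + … + r^4) = C₀ × r(1−r^4)/(1−r)
        = 8.355 × 0.2881 × (1 − 0.006889) / (1 − 0.2881) = 3.358 mg/L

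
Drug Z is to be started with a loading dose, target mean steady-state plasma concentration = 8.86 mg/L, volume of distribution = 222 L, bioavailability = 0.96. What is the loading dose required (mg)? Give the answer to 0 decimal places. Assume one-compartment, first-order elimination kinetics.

2049 mg

LD = Css × Vd / F = 8.86 × 222 / 0.96 = 2049 mg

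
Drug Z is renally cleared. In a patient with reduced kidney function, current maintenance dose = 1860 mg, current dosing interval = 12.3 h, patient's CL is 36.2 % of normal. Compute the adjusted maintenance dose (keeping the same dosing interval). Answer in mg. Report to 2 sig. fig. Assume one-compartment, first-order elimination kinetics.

To keep the same average steady-state level, dosing rate must scale with clearance.
CL ratio = 36.2 / 100 = 0.3620
New dose (same interval) = 1860 × 0.3620 = 673.3 mg

670 mg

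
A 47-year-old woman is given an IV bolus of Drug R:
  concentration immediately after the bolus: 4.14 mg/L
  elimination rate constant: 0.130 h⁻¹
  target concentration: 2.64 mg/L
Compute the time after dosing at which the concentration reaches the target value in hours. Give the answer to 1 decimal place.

3.5 h

t = ln(C₀ / C) / k = ln(4.140 / 2.64) / 0.1300
  = ln(1.568) / 0.1300 = 0.4498 / 0.1300 = 3.460 h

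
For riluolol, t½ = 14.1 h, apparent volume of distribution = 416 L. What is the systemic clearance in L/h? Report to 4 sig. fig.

20.45 L/h

k = ln2 / t½ = 0.693147 / 14.1 = 0.04916 h⁻¹
CL = k × Vd = 0.04916 × 416 = 20.45 L/h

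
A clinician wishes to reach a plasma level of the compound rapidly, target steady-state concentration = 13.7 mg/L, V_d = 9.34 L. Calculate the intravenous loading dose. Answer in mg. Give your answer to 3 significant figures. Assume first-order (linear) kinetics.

LD = Css × Vd = 13.7 × 9.34 = 128.0 mg

128 mg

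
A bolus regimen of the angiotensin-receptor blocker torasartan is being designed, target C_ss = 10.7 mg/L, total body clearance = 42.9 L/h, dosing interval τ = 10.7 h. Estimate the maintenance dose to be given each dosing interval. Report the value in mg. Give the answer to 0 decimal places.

At steady state, Dose/τ = Css × CL.
Dose = Css × CL × τ = 10.7 × 42.90 × 10.7 = 4912 mg

4912 mg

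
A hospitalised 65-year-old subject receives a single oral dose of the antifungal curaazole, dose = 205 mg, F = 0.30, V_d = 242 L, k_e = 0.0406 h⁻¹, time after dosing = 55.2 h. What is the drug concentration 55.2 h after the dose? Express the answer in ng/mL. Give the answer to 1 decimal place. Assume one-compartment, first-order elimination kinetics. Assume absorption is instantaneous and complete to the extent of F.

Amount reaching circulation = F × Dose = 0.30 × 205.0 = 61.50 mg
C₀ = F·Dose / Vd = 61.50 / 242 = 0.2541 mg/L
C = C₀ · e^(−k·t) = 0.2541 × e^(−0.04060 × 55.2)
  = 0.2541 × 0.1063 = 0.02701 mg/L
Convert: 0.02701 mg/L × 1000 = 27.01 ng/mL

27.0 ng/mL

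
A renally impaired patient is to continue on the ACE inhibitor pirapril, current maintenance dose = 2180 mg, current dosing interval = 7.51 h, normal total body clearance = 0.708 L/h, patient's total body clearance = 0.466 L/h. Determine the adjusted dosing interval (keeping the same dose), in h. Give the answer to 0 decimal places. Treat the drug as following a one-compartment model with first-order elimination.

To keep the same average steady-state level, dosing rate must scale with clearance.
CL ratio = 0.466 / 0.708 = 0.6582
New interval (same dose) = 7.51 / 0.6582 = 11.41 h

11 h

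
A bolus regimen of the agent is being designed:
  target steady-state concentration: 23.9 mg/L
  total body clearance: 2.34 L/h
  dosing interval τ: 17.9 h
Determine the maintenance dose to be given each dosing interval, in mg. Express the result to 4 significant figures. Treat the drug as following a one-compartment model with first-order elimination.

1001 mg

At steady state, Dose/τ = Css × CL.
Dose = Css × CL × τ = 23.9 × 2.340 × 17.9 = 1001 mg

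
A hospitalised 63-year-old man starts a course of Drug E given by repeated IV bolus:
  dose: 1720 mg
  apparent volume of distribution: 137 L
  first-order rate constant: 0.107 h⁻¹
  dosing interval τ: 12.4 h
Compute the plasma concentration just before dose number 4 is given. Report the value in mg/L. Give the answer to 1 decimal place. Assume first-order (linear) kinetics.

C₀ per dose = Dose / Vd = 1720 / 137 = 12.55 mg/L
Fraction remaining after one interval: r = e^(−kτ) = e^(−0.1070 × 12.4) = 0.2653
Before dose 4, 3 doses have been given (aged 1τ, 2τ, 3τ).
C_trough = C₀ × (r + r² + … + r^3) = C₀ × r(1−r^3)/(1−r)
        = 12.55 × 0.2653 × (1 − 0.01867) / (1 − 0.2653) = 4.447 mg/L

4.4 mg/L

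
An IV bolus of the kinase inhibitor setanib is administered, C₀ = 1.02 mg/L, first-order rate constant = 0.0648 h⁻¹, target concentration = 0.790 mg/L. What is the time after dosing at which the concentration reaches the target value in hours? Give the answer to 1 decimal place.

t = ln(C₀ / C) / k = ln(1.020 / 0.790) / 0.06480
  = ln(1.291) / 0.06480 = 0.2554 / 0.06480 = 3.941 h

3.9 h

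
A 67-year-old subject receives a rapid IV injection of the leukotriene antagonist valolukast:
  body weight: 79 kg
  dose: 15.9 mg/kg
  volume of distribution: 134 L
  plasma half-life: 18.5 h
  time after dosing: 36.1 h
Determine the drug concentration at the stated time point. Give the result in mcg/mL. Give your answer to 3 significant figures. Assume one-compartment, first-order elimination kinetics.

2.42 mcg/mL

Total dose = 15.9 × 79 = 1256 mg
C₀ = Dose / Vd = 1256 / 134 = 9.373 mg/L
k = ln2 / t½ = 0.693147 / 18.5 = 0.03747 h⁻¹
C = C₀ · e^(−k·t) = 9.373 × e^(−0.03747 × 36.1)
  = 9.373 × 0.2585 = 2.423 mg/L
(2.423 mg/L = 2.423 mcg/mL)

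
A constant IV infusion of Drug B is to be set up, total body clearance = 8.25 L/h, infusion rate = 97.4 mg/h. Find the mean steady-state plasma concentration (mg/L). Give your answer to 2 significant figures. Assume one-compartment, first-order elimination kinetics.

12 mg/L

At steady state Css = R₀ / CL = 97.4 / 8.250 = 11.81 mg/L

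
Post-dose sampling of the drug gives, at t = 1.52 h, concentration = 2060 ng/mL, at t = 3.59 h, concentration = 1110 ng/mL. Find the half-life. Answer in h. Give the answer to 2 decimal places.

k = ln(C₁/C₂) / (t₂ − t₁) = ln(2060/1110) / (3.59 − 1.52)
  = 0.6183 / 2.070 = 0.2987 h⁻¹
t½ = ln2 / k = 0.693147 / 0.2987 = 2.321 h

2.32 h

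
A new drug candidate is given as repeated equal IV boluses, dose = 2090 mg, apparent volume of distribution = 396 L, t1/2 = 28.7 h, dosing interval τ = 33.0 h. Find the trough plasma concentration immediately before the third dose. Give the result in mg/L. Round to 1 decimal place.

3.5 mg/L

C₀ per dose = Dose / Vd = 2090 / 396 = 5.278 mg/L
k = ln2 / t½ = 0.693147 / 28.7 = 0.02415 h⁻¹
Fraction remaining after one interval: r = e^(−kτ) = e^(−0.02415 × 33.0) = 0.4507
Before dose 3, 2 doses have been given (aged 1τ, 2τ).
C_trough = C₀ × (r + r²) = 5.278 × (0.4507 + 0.2031) = 3.451 mg/L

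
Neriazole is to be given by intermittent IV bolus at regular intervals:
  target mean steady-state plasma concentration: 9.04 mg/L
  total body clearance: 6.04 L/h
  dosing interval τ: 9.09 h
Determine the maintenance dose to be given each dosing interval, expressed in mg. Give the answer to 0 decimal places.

496 mg

At steady state, Dose/τ = Css × CL.
Dose = Css × CL × τ = 9.04 × 6.040 × 9.09 = 496.3 mg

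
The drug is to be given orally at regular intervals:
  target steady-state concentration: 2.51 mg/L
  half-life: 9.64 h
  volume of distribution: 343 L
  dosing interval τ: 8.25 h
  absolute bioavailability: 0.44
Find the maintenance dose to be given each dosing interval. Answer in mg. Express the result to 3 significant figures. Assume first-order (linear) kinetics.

1160 mg

k = ln2 / t½ = 0.693147 / 9.64 = 0.07190 h⁻¹
CL = k × Vd = 0.07190 × 343 = 24.66 L/h
At steady state, F × (Dose/τ) = Css × CL.
Dose = Css × CL × τ / F = 2.51 × 24.66 × 8.25 / 0.44 = 1161 mg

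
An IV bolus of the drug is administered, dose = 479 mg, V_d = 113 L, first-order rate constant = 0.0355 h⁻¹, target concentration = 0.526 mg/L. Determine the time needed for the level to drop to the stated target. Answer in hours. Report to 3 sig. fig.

C₀ = Dose / Vd = 479.0 / 113 = 4.239 mg/L
t = ln(C₀ / C) / k = ln(4.239 / 0.526) / 0.03550
  = ln(8.059) / 0.03550 = 2.087 / 0.03550 = 58.79 h

58.8 h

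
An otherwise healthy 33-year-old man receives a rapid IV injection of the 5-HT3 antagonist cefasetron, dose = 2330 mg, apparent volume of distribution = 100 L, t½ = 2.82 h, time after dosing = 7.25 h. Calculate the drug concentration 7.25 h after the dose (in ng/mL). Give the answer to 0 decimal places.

C₀ = Dose / Vd = 2330 / 100 = 23.30 mg/L
k = ln2 / t½ = 0.693147 / 2.82 = 0.2458 h⁻¹
C = C₀ · e^(−k·t) = 23.30 × e^(−0.2458 × 7.25)
  = 23.30 × 0.1683 = 3.921 mg/L
Convert: 3.921 mg/L × 1000 = 3921 ng/mL

3921 ng/mL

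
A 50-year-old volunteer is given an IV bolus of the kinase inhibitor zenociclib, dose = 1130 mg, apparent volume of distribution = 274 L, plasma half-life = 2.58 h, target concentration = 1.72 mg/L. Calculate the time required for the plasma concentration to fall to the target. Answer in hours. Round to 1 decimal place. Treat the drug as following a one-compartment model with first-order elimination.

3.3 h

C₀ = Dose / Vd = 1130 / 274 = 4.124 mg/L
k = ln2 / t½ = 0.693147 / 2.58 = 0.2687 h⁻¹
t = ln(C₀ / C) / k = ln(4.124 / 1.72) / 0.2687
  = ln(2.398) / 0.2687 = 0.8746 / 0.2687 = 3.255 h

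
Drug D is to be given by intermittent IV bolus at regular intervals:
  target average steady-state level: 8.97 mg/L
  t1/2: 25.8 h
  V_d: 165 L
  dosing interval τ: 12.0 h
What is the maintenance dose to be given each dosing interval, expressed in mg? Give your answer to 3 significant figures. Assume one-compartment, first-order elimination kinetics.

477 mg

k = ln2 / t½ = 0.693147 / 25.8 = 0.02687 h⁻¹
CL = k × Vd = 0.02687 × 165 = 4.434 L/h
At steady state, Dose/τ = Css × CL.
Dose = Css × CL × τ = 8.97 × 4.434 × 12.0 = 477.3 mg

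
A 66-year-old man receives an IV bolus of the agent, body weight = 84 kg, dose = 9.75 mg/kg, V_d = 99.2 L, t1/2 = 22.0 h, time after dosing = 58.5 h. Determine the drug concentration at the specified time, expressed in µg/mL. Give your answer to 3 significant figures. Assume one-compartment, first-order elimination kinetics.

1.31 µg/mL

Total dose = 9.75 × 84 = 819.0 mg
C₀ = Dose / Vd = 819.0 / 99.2 = 8.256 mg/L
k = ln2 / t½ = 0.693147 / 22.0 = 0.03151 h⁻¹
C = C₀ · e^(−k·t) = 8.256 × e^(−0.03151 × 58.5)
  = 8.256 × 0.1583 = 1.307 mg/L
(1.307 mg/L = 1.307 µg/mL)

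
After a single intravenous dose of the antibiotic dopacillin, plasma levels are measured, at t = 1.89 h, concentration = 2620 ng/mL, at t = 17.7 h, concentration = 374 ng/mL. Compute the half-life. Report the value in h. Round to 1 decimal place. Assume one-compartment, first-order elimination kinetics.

k = ln(C₁/C₂) / (t₂ − t₁) = ln(2620/374) / (17.7 − 1.89)
  = 1.947 / 15.81 = 0.1231 h⁻¹
t½ = ln2 / k = 0.693147 / 0.1231 = 5.631 h

5.6 h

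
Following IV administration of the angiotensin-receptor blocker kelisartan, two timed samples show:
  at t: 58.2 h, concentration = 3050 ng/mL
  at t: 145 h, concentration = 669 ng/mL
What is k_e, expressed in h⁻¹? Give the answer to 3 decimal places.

k = ln(C₁/C₂) / (t₂ − t₁) = ln(3050/669) / (145 − 58.2)
  = 1.517 / 86.80 = 0.01748 h⁻¹

0.017 h⁻¹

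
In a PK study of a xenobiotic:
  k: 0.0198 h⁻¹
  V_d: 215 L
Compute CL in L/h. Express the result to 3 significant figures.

CL = k × Vd = 0.0198 × 215 = 4.257 L/h

4.26 L/h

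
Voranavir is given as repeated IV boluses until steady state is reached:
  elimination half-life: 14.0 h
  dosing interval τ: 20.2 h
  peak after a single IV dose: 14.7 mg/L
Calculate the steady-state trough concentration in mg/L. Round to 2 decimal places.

k = ln2 / t½ = 0.693147 / 14.0 = 0.04951 h⁻¹
e^(−kτ) = e^(−0.04951 × 20.2) = 0.3678
Accumulation ratio R = 1 / (1 − e^(−kτ)) = 1 / (1 − 0.3678) = 1.582
Steady-state trough = C₀ × R × e^(−kτ) = 14.7 × 1.582 × 0.3678 = 8.553 mg/L

8.55 mg/L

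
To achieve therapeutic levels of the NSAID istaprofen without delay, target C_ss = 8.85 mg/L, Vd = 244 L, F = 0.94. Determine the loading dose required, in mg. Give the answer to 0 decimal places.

LD = Css × Vd / F = 8.85 × 244 / 0.94 = 2297 mg

2297 mg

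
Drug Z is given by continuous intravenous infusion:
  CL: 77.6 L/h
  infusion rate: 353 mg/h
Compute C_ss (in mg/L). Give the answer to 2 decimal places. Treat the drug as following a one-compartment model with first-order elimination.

At steady state Css = R₀ / CL = 353 / 77.60 = 4.549 mg/L

4.55 mg/L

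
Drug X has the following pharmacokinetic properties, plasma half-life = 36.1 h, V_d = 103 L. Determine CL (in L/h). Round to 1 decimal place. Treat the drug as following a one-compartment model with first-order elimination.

k = ln2 / t½ = 0.693147 / 36.1 = 0.01920 h⁻¹
CL = k × Vd = 0.01920 × 103 = 1.978 L/h

2.0 L/h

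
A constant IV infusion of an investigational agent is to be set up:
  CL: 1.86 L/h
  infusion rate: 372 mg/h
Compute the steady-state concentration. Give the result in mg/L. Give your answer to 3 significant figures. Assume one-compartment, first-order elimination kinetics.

At steady state Css = R₀ / CL = 372 / 1.860 = 200.0 mg/L

200 mg/L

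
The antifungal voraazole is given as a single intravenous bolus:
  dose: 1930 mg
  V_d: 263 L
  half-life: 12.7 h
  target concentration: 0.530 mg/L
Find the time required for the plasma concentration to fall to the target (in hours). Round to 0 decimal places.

48 h

C₀ = Dose / Vd = 1930 / 263 = 7.338 mg/L
k = ln2 / t½ = 0.693147 / 12.7 = 0.05458 h⁻¹
t = ln(C₀ / C) / k = ln(7.338 / 0.530) / 0.05458
  = ln(13.85) / 0.05458 = 2.628 / 0.05458 = 48.15 h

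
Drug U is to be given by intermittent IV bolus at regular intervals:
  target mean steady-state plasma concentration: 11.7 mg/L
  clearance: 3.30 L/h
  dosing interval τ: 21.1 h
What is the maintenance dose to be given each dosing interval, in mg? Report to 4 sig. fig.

At steady state, Dose/τ = Css × CL.
Dose = Css × CL × τ = 11.7 × 3.300 × 21.1 = 814.7 mg

814.7 mg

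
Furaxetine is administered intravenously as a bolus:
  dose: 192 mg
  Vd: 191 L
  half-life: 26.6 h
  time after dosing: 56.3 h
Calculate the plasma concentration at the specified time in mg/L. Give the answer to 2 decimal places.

C₀ = Dose / Vd = 192.0 / 191 = 1.005 mg/L
k = ln2 / t½ = 0.693147 / 26.6 = 0.02606 h⁻¹
C = C₀ · e^(−k·t) = 1.005 × e^(−0.02606 × 56.3)
  = 1.005 × 0.2306 = 0.2318 mg/L

0.23 mg/L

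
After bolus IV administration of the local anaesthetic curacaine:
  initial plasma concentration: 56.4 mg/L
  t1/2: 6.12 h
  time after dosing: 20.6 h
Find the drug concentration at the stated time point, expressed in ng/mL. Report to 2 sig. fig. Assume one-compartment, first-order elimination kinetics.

k = ln2 / t½ = 0.693147 / 6.12 = 0.1133 h⁻¹
C = C₀ · e^(−k·t) = 56.40 × e^(−0.1133 × 20.6)
  = 56.40 × 0.09691 = 5.466 mg/L
Convert: 5.466 mg/L × 1000 = 5466 ng/mL

5500 ng/mL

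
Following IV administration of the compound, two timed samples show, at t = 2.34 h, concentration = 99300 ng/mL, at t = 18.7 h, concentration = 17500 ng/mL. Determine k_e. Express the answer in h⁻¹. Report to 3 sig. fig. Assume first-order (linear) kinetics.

k = ln(C₁/C₂) / (t₂ − t₁) = ln(99300/17500) / (18.7 − 2.34)
  = 1.736 / 16.36 = 0.1061 h⁻¹

0.106 h⁻¹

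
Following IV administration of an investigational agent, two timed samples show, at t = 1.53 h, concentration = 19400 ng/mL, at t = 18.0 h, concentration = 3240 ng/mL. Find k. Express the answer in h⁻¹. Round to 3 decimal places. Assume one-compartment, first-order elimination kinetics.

k = ln(C₁/C₂) / (t₂ − t₁) = ln(19400/3240) / (18.0 − 1.53)
  = 1.790 / 16.47 = 0.1087 h⁻¹

0.109 h⁻¹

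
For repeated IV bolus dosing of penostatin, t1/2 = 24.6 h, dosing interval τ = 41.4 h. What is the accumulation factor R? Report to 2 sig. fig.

k = ln2 / t½ = 0.693147 / 24.6 = 0.02818 h⁻¹
e^(−kτ) = e^(−0.02818 × 41.4) = 0.3114
Accumulation ratio R = 1 / (1 − e^(−kτ)) = 1 / (1 − 0.3114) = 1.452

1.5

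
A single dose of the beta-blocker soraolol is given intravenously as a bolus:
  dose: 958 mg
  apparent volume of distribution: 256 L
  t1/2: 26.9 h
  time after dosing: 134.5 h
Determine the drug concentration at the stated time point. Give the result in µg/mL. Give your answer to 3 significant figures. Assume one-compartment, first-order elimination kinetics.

C₀ = Dose / Vd = 958.0 / 256 = 3.742 mg/L
k = ln2 / t½ = 0.693147 / 26.9 = 0.02577 h⁻¹
t / t½ = 134.5 / 26.9 = 5 half-lives
C = C₀ × (1/2)^5 = 3.742 × 0.03125 = 0.1169 mg/L
(0.1169 mg/L = 0.1169 µg/mL)

0.117 µg/mL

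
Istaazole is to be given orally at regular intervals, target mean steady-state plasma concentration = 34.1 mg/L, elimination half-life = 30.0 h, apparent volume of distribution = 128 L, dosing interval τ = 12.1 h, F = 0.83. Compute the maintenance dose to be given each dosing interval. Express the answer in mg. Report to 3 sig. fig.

1470 mg

k = ln2 / t½ = 0.693147 / 30.0 = 0.02310 h⁻¹
CL = k × Vd = 0.02310 × 128 = 2.957 L/h
At steady state, F × (Dose/τ) = Css × CL.
Dose = Css × CL × τ / F = 34.1 × 2.957 × 12.1 / 0.83 = 1470 mg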